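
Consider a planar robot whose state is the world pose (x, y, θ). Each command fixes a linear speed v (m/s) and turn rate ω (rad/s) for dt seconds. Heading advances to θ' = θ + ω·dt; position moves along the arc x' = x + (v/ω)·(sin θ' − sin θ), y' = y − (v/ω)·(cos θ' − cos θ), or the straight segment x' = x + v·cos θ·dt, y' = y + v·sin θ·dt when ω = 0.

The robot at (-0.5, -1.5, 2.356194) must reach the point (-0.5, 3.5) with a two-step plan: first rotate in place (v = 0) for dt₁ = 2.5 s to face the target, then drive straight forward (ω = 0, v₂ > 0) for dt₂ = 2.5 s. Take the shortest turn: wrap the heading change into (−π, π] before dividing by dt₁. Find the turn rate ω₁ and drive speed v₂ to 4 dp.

ω₁ = -0.3142, v₂ = 2.0000

heading to target = atan2(3.5−-1.5, -0.5−-0.5) = 1.5708
Δθ = wrap(1.5708 − 2.3562) = -0.7854; ω₁ = Δθ/dt₁ = -0.3142
distance = √((-0.5−-0.5)² + (3.5−-1.5)²) = 5.0000; v₂ = distance/dt₂ = 2.0000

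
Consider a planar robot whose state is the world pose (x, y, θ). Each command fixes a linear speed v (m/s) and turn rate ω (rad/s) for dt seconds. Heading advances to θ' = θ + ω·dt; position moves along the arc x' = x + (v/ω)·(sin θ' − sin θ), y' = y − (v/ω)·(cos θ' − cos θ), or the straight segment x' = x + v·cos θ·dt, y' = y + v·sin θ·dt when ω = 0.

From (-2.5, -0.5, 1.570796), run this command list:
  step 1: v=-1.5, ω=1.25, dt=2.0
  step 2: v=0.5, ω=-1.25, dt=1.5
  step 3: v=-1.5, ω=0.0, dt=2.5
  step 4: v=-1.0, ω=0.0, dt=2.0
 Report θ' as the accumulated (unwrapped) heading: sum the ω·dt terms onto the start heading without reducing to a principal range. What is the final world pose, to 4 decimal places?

(2.3808, -5.8759, 2.1958)

step 1: θ'=4.0708 (R=-1.2000) → pose (-0.3386, -1.2182, 4.0708)
step 2: θ'=2.1958 (R=-0.4000) → pose (-0.9835, -1.2128, 2.1958)
step 3: θ'=2.1958 (straight) → pose (1.2106, -4.2539, 2.1958)
step 4: θ'=2.1958 (straight) → pose (2.3808, -5.8759, 2.1958)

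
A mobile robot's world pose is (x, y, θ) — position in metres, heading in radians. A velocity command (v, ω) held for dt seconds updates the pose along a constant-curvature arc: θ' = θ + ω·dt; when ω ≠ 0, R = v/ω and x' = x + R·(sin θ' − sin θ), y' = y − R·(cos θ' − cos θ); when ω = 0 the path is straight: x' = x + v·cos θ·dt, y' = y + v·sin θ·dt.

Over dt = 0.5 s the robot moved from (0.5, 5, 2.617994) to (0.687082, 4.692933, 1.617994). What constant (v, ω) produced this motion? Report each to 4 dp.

v = -0.7500, ω = -2.0000

Δθ = 1.617994 − 2.617994 = -1.000000
ω = Δθ/dt = -1.000000/0.5 = -2.0000
R = −Δy/(cos θ' − cos θ) = 0.3750
v = R·ω = 0.3750·-2.0000 = -0.7500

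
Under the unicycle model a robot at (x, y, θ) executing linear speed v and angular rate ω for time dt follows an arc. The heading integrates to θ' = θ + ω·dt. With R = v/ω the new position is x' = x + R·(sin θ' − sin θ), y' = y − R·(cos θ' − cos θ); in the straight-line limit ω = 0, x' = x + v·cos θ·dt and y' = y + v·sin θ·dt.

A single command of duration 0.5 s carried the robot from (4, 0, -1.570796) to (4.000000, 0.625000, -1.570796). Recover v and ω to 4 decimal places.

v = -1.2500, ω = 0.0000

Δθ = -1.570796 − -1.570796 = 0.000000
ω = Δθ/dt = 0.000000/0.5 = 0.0000
ω = 0 → v = (Δx·cos θ + Δy·sin θ)/dt = -1.2500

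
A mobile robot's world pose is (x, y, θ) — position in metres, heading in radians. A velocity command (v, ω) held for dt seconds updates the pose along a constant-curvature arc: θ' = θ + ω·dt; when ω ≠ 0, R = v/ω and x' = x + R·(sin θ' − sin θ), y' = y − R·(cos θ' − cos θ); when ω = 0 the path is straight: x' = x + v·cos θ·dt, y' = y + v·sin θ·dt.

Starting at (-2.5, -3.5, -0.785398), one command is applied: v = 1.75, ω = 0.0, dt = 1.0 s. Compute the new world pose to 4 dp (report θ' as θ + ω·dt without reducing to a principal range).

θ' = -0.7854 + 0.0·1.0 = -0.7854
ω = 0 → straight: x' = -2.5 + 1.75·cos(-0.7854)·1.0 = -1.2626
y' = -3.5 + 1.75·sin(-0.7854)·1.0 = -4.7374

(-1.2626, -4.7374, -0.7854)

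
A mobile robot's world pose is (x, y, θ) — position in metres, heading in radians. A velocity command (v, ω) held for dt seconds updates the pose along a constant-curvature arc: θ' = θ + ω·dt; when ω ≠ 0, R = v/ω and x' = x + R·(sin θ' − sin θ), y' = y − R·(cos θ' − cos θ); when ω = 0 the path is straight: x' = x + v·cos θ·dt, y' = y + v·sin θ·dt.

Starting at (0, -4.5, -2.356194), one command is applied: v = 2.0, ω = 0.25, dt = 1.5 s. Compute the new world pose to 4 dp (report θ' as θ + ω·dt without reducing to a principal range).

(-1.6788, -6.9651, -1.9812)

θ' = -2.3562 + 0.25·1.5 = -1.9812
R = v/ω = 2.0/0.25 = 8.0000
x' = 0 + 8.0000·(sin -1.9812 − sin -2.3562) = -1.6788
y' = -4.5 − 8.0000·(cos -1.9812 − cos -2.3562) = -6.9651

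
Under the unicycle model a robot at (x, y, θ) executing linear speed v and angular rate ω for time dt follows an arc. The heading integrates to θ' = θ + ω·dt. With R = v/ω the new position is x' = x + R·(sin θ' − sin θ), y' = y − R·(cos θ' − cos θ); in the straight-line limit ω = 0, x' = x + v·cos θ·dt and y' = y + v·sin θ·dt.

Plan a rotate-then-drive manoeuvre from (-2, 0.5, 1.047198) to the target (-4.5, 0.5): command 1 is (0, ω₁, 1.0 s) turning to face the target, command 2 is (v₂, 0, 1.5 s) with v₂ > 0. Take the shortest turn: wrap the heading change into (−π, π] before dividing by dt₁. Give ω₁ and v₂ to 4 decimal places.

ω₁ = 2.0944, v₂ = 1.6667

heading to target = atan2(0.5−0.5, -4.5−-2) = 3.1416
Δθ = wrap(3.1416 − 1.0472) = 2.0944; ω₁ = Δθ/dt₁ = 2.0944
distance = √((-4.5−-2)² + (0.5−0.5)²) = 2.5000; v₂ = distance/dt₂ = 1.6667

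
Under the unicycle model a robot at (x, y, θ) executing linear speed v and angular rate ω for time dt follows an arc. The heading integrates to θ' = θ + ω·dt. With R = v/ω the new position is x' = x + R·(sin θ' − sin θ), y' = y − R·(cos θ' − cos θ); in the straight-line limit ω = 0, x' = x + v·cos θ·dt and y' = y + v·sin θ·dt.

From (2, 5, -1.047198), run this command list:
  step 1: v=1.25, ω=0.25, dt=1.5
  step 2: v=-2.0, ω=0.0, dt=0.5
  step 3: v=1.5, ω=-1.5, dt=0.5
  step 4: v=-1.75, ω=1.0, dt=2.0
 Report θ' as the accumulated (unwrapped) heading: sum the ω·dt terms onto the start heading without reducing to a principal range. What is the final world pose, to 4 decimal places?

(0.1139, 4.7829, 0.5778)

step 1: θ'=-0.6722 (R=5.0000) → pose (3.2166, 3.5877, -0.6722)
step 2: θ'=-0.6722 (straight) → pose (2.4341, 4.2104, -0.6722)
step 3: θ'=-1.4222 (R=-1.0000) → pose (2.8004, 3.5760, -1.4222)
step 4: θ'=0.5778 (R=-1.7500) → pose (0.1139, 4.7829, 0.5778)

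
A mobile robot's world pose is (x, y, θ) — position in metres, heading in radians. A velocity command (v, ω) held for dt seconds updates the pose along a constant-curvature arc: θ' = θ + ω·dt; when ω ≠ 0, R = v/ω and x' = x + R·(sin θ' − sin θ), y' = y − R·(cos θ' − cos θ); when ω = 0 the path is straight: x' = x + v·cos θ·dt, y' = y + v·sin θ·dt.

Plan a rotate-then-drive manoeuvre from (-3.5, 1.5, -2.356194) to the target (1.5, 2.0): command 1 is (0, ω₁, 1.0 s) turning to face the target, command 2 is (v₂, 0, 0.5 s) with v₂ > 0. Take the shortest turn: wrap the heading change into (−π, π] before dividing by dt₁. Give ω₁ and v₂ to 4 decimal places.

heading to target = atan2(2−1.5, 1.5−-3.5) = 0.0997
Δθ = wrap(0.0997 − -2.3562) = 2.4559; ω₁ = Δθ/dt₁ = 2.4559
distance = √((1.5−-3.5)² + (2−1.5)²) = 5.0249; v₂ = distance/dt₂ = 10.0499

ω₁ = 2.4559, v₂ = 10.0499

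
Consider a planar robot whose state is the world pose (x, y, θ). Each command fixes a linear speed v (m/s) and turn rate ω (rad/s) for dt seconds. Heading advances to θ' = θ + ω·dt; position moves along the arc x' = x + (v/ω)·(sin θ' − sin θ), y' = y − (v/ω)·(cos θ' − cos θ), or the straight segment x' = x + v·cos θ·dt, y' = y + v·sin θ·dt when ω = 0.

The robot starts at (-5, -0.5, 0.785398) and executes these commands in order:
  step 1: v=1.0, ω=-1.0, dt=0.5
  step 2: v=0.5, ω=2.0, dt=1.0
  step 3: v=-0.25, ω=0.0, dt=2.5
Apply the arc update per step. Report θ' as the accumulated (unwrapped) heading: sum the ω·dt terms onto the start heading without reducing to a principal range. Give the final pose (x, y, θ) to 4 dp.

step 1: θ'=0.2854 (R=-1.0000) → pose (-4.5744, -0.2476, 0.2854)
step 2: θ'=2.2854 (R=0.2500) → pose (-4.4560, 0.1562, 2.2854)
step 3: θ'=2.2854 (straight) → pose (-4.0464, -0.3159, 2.2854)

(-4.0464, -0.3159, 2.2854)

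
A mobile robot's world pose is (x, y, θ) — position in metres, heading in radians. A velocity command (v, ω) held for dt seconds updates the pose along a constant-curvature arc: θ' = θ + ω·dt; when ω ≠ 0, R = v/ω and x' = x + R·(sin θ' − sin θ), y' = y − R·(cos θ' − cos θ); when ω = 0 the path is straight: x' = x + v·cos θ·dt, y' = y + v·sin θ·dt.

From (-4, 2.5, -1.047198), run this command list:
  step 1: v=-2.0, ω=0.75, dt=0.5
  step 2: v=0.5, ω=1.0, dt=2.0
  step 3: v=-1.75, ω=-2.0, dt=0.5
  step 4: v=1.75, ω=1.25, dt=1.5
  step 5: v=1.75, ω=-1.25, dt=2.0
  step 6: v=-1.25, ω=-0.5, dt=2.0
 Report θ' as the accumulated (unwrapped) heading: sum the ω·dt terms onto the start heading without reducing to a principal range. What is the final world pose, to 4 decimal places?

step 1: θ'=-0.6722 (R=-2.6667) → pose (-4.6488, 3.2532, -0.6722)
step 2: θ'=1.3278 (R=0.5000) → pose (-3.8522, 3.5241, 1.3278)
step 3: θ'=0.3278 (R=0.8750) → pose (-4.4198, 2.9063, 0.3278)
step 4: θ'=2.2028 (R=1.4000) → pose (-3.7409, 5.0588, 2.2028)
step 5: θ'=-0.2972 (R=-1.4000) → pose (-2.2014, 7.2245, -0.2972)
step 6: θ'=-1.2972 (R=2.5000) → pose (-3.8763, 8.9394, -1.2972)

(-3.8763, 8.9394, -1.2972)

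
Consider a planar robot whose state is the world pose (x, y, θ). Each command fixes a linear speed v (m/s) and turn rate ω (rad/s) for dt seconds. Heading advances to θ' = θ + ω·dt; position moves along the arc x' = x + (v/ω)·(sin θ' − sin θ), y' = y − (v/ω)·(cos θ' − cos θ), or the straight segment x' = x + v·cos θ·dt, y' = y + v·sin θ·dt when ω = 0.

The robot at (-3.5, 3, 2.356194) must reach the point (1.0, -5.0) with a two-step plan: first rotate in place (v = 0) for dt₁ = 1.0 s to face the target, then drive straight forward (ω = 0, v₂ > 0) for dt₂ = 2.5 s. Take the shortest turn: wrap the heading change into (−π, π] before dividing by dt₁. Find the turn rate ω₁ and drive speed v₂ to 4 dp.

heading to target = atan2(-5−3, 1−-3.5) = -1.0584
Δθ = wrap(-1.0584 − 2.3562) = 2.8686; ω₁ = Δθ/dt₁ = 2.8686
distance = √((1−-3.5)² + (-5−3)²) = 9.1788; v₂ = distance/dt₂ = 3.6715

ω₁ = 2.8686, v₂ = 3.6715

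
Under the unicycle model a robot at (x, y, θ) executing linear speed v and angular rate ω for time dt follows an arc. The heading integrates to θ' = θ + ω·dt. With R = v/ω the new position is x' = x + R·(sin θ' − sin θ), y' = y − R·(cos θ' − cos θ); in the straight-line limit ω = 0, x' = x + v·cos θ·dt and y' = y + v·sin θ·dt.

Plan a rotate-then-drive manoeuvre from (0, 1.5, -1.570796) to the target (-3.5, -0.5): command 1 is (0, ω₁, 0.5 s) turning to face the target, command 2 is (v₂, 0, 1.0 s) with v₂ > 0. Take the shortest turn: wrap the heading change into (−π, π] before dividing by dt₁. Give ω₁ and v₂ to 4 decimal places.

heading to target = atan2(-0.5−1.5, -3.5−0) = -2.6224
Δθ = wrap(-2.6224 − -1.5708) = -1.0517; ω₁ = Δθ/dt₁ = -2.1033
distance = √((-3.5−0)² + (-0.5−1.5)²) = 4.0311; v₂ = distance/dt₂ = 4.0311

ω₁ = -2.1033, v₂ = 4.0311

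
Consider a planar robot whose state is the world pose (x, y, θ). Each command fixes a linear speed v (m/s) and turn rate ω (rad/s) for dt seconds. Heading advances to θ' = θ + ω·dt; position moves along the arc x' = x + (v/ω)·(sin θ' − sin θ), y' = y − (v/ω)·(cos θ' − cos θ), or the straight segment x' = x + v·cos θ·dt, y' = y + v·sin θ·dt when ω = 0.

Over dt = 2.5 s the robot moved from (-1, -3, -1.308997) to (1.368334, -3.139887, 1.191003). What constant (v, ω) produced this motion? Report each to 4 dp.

v = 1.2500, ω = 1.0000

Δθ = 1.191003 − -1.308997 = 2.500000
ω = Δθ/dt = 2.500000/2.5 = 1.0000
R = Δx/(sin θ' − sin θ) = 1.2500
v = R·ω = 1.2500·1.0000 = 1.2500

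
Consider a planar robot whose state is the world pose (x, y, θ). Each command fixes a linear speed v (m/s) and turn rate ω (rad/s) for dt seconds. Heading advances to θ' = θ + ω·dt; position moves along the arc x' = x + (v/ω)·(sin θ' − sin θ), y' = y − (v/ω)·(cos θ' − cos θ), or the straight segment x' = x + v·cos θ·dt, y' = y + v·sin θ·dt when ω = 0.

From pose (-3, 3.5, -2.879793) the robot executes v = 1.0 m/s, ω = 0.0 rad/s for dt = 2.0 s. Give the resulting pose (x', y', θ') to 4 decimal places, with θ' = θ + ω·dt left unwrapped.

(-4.9319, 2.9824, -2.8798)

θ' = -2.8798 + 0.0·2.0 = -2.8798
ω = 0 → straight: x' = -3 + 1.0·cos(-2.8798)·2.0 = -4.9319
y' = 3.5 + 1.0·sin(-2.8798)·2.0 = 2.9824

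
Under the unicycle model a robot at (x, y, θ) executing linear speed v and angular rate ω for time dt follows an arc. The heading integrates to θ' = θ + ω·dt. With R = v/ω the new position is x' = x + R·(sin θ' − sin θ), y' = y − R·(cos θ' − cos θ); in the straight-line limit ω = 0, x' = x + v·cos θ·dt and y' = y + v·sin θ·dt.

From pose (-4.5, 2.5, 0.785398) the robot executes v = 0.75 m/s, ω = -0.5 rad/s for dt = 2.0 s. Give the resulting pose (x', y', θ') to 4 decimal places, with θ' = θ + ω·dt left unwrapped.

(-3.1199, 2.9049, -0.2146)

θ' = 0.7854 + -0.5·2.0 = -0.2146
R = v/ω = 0.75/-0.5 = -1.5000
x' = -4.5 + -1.5000·(sin -0.2146 − sin 0.7854) = -3.1199
y' = 2.5 − -1.5000·(cos -0.2146 − cos 0.7854) = 2.9049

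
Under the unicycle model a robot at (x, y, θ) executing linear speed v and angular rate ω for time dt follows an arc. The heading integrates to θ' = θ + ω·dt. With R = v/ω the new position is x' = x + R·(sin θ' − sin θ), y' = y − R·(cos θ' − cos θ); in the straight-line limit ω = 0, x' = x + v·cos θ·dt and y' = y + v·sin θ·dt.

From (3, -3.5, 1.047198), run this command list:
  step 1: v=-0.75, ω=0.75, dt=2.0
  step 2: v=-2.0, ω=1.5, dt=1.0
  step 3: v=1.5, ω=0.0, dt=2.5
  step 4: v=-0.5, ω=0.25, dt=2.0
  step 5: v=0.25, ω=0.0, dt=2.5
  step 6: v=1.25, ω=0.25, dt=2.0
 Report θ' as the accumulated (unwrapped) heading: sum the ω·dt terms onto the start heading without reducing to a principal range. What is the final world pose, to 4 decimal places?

step 1: θ'=2.5472 (R=-1.0000) → pose (3.3060, -4.8285, 2.5472)
step 2: θ'=4.0472 (R=-1.3333) → pose (5.1018, -4.5468, 4.0472)
step 3: θ'=4.0472 (straight) → pose (2.7872, -7.4973, 4.0472)
step 4: θ'=4.5472 (R=-2.0000) → pose (3.1864, -6.5917, 4.5472)
step 5: θ'=4.5472 (straight) → pose (3.0836, -7.2082, 4.5472)
step 6: θ'=5.0472 (R=5.0000) → pose (3.2932, -9.6734, 5.0472)

(3.2932, -9.6734, 5.0472)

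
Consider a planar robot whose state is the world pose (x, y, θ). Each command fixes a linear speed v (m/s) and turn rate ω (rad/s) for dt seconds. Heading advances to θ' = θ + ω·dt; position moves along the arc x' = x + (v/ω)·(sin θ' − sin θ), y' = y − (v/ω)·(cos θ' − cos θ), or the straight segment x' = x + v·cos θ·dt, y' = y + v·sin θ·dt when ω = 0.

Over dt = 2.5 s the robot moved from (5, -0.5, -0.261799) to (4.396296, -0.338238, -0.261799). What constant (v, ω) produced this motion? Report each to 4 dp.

v = -0.2500, ω = 0.0000

Δθ = -0.261799 − -0.261799 = 0.000000
ω = Δθ/dt = 0.000000/2.5 = 0.0000
ω = 0 → v = (Δx·cos θ + Δy·sin θ)/dt = -0.2500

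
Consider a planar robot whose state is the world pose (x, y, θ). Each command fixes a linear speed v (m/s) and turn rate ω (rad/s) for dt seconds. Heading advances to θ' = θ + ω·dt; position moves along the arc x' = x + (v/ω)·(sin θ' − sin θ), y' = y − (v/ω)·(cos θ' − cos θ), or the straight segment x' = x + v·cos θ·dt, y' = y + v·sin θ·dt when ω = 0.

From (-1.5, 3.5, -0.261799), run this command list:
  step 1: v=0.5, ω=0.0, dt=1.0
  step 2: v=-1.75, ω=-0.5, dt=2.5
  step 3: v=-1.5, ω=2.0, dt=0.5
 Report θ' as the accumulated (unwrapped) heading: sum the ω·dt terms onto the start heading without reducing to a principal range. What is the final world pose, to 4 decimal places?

(-3.9865, 7.1546, -0.5118)

step 1: θ'=-0.2618 (straight) → pose (-1.0170, 3.3706, -0.2618)
step 2: θ'=-1.5118 (R=3.5000) → pose (-3.6051, 6.5450, -1.5118)
step 3: θ'=-0.5118 (R=-0.7500) → pose (-3.9865, 7.1546, -0.5118)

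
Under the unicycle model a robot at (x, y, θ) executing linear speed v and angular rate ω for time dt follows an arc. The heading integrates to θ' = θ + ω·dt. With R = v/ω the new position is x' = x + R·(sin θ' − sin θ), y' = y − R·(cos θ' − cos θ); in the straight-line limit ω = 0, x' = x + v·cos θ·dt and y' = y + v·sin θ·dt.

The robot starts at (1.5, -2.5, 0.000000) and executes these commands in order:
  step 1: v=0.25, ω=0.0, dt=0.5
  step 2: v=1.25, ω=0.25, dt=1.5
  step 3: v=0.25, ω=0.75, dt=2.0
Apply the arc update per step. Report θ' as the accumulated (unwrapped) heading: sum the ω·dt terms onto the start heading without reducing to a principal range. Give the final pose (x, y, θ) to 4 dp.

(3.6523, -1.7425, 1.8750)

step 1: θ'=0.0000 (straight) → pose (1.6250, -2.5000, 0.0000)
step 2: θ'=0.3750 (R=5.0000) → pose (3.4564, -2.1525, 0.3750)
step 3: θ'=1.8750 (R=0.3333) → pose (3.6523, -1.7425, 1.8750)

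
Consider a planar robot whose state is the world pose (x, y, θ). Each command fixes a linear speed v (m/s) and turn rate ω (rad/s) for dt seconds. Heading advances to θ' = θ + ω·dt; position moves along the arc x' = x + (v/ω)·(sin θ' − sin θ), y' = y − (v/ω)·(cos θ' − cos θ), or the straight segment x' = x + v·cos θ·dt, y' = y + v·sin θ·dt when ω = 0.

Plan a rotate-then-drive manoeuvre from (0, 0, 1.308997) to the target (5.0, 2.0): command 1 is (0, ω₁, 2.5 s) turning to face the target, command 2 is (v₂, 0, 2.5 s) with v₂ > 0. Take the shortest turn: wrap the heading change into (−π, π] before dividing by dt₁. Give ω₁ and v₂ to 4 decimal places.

ω₁ = -0.3714, v₂ = 2.1541

heading to target = atan2(2−0, 5−0) = 0.3805
Δθ = wrap(0.3805 − 1.3090) = -0.9285; ω₁ = Δθ/dt₁ = -0.3714
distance = √((5−0)² + (2−0)²) = 5.3852; v₂ = distance/dt₂ = 2.1541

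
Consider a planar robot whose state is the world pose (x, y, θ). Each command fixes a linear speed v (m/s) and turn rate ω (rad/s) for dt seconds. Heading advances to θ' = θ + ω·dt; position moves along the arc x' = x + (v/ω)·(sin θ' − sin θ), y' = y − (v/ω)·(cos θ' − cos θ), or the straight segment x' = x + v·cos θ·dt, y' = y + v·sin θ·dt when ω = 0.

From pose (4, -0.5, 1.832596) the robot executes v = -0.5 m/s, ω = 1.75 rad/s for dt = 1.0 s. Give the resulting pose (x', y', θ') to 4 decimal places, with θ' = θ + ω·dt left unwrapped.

θ' = 1.8326 + 1.75·1.0 = 3.5826
R = v/ω = -0.5/1.75 = -0.2857
x' = 4 + -0.2857·(sin 3.5826 − sin 1.8326) = 4.3979
y' = -0.5 − -0.2857·(cos 3.5826 − cos 1.8326) = -0.6844

(4.3979, -0.6844, 3.5826)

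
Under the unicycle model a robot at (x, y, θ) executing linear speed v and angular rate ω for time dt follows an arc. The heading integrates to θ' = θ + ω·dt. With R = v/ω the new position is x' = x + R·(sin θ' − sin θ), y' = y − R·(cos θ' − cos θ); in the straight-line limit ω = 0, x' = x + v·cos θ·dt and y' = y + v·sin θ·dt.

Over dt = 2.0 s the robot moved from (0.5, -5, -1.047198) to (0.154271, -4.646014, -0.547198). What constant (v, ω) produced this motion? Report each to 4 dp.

v = -0.2500, ω = 0.2500

Δθ = -0.547198 − -1.047198 = 0.500000
ω = Δθ/dt = 0.500000/2.0 = 0.2500
R = −Δy/(cos θ' − cos θ) = -1.0000
v = R·ω = -1.0000·0.2500 = -0.2500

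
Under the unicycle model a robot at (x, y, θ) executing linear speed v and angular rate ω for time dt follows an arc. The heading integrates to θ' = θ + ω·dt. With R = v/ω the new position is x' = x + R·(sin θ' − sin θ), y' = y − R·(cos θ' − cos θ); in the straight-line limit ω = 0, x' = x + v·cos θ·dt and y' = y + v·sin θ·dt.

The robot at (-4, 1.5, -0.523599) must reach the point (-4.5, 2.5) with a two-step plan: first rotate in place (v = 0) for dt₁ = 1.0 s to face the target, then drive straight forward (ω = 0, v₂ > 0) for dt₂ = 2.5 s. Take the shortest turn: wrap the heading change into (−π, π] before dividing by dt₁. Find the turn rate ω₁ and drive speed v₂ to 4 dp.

heading to target = atan2(2.5−1.5, -4.5−-4) = 2.0344
Δθ = wrap(2.0344 − -0.5236) = 2.5580; ω₁ = Δθ/dt₁ = 2.5580
distance = √((-4.5−-4)² + (2.5−1.5)²) = 1.1180; v₂ = distance/dt₂ = 0.4472

ω₁ = 2.5580, v₂ = 0.4472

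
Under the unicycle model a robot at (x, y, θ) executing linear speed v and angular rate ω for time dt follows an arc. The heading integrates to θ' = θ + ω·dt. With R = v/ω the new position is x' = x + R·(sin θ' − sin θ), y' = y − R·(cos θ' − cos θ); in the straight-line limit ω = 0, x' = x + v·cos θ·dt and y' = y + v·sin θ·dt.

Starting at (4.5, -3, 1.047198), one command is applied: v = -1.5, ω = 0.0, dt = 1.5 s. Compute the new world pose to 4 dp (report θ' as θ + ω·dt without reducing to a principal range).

θ' = 1.0472 + 0.0·1.5 = 1.0472
ω = 0 → straight: x' = 4.5 + -1.5·cos(1.0472)·1.5 = 3.3750
y' = -3 + -1.5·sin(1.0472)·1.5 = -4.9486

(3.3750, -4.9486, 1.0472)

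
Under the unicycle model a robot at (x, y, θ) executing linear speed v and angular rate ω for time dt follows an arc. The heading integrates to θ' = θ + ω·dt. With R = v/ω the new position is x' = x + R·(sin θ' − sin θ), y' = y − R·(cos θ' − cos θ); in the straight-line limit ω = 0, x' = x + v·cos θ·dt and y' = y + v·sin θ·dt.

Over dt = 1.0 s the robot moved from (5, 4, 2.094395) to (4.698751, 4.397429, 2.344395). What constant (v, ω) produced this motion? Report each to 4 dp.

v = 0.5000, ω = 0.2500

Δθ = 2.344395 − 2.094395 = 0.250000
ω = Δθ/dt = 0.250000/1.0 = 0.2500
R = −Δy/(cos θ' − cos θ) = 2.0000
v = R·ω = 2.0000·0.2500 = 0.5000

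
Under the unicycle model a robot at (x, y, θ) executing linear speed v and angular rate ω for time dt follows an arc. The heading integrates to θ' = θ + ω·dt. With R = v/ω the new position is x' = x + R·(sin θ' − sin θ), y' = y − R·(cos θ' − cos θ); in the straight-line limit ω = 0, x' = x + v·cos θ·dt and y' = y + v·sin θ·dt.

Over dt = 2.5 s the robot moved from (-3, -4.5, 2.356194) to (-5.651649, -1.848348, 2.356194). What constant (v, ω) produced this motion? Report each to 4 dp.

v = 1.5000, ω = 0.0000

Δθ = 2.356194 − 2.356194 = 0.000000
ω = Δθ/dt = 0.000000/2.5 = 0.0000
ω = 0 → v = (Δx·cos θ + Δy·sin θ)/dt = 1.5000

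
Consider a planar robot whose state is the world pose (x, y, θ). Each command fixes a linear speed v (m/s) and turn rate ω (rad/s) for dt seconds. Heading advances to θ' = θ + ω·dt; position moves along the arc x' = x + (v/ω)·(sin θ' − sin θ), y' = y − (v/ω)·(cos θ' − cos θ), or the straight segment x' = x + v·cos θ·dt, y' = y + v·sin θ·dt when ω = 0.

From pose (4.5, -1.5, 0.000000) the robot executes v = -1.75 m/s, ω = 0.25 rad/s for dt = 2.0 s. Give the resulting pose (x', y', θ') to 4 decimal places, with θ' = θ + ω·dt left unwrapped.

(1.1440, -2.3569, 0.5000)

θ' = 0.0000 + 0.25·2.0 = 0.5000
R = v/ω = -1.75/0.25 = -7.0000
x' = 4.5 + -7.0000·(sin 0.5000 − sin 0.0000) = 1.1440
y' = -1.5 − -7.0000·(cos 0.5000 − cos 0.0000) = -2.3569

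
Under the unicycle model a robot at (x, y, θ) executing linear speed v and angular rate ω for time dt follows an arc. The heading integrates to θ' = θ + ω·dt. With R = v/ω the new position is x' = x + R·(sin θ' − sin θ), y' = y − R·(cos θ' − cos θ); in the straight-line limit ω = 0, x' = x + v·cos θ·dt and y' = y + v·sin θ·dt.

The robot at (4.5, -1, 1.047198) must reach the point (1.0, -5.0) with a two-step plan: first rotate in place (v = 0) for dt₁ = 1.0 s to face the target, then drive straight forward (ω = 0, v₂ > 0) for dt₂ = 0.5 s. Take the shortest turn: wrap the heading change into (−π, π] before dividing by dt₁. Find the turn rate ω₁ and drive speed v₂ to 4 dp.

ω₁ = 2.9464, v₂ = 10.6301

heading to target = atan2(-5−-1, 1−4.5) = -2.2896
Δθ = wrap(-2.2896 − 1.0472) = 2.9464; ω₁ = Δθ/dt₁ = 2.9464
distance = √((1−4.5)² + (-5−-1)²) = 5.3151; v₂ = distance/dt₂ = 10.6301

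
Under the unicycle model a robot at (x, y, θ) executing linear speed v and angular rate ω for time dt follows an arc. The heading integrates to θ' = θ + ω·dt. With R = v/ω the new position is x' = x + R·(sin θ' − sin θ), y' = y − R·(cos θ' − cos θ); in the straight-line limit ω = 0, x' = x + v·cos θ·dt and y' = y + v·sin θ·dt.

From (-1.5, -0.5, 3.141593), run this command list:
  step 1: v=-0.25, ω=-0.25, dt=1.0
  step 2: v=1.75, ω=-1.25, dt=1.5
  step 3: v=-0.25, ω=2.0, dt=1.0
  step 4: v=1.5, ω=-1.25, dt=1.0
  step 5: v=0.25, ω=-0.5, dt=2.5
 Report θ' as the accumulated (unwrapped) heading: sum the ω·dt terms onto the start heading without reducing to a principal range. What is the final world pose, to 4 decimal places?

step 1: θ'=2.8916 (R=1.0000) → pose (-1.2526, -0.5311, 2.8916)
step 2: θ'=1.0166 (R=-1.4000) → pose (-2.0967, 1.5622, 1.0166)
step 3: θ'=3.0166 (R=-0.1250) → pose (-2.0060, 1.3724, 3.0166)
step 4: θ'=1.7666 (R=-1.2000) → pose (-3.0334, 2.3295, 1.7666)
step 5: θ'=0.5166 (R=-0.5000) → pose (-2.7899, 2.8616, 0.5166)

(-2.7899, 2.8616, 0.5166)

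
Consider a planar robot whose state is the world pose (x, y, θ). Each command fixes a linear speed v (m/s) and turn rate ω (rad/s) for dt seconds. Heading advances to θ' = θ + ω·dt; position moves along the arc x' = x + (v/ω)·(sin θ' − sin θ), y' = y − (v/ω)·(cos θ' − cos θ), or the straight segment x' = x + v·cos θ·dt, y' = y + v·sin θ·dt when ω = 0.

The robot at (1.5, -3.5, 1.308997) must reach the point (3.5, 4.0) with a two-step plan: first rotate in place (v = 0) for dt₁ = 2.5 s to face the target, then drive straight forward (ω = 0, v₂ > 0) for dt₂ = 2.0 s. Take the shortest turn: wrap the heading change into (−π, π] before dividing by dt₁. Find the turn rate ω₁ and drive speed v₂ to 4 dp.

ω₁ = 0.0005, v₂ = 3.8810

heading to target = atan2(4−-3.5, 3.5−1.5) = 1.3102
Δθ = wrap(1.3102 − 1.3090) = 0.0012; ω₁ = Δθ/dt₁ = 0.0005
distance = √((3.5−1.5)² + (4−-3.5)²) = 7.7621; v₂ = distance/dt₂ = 3.8810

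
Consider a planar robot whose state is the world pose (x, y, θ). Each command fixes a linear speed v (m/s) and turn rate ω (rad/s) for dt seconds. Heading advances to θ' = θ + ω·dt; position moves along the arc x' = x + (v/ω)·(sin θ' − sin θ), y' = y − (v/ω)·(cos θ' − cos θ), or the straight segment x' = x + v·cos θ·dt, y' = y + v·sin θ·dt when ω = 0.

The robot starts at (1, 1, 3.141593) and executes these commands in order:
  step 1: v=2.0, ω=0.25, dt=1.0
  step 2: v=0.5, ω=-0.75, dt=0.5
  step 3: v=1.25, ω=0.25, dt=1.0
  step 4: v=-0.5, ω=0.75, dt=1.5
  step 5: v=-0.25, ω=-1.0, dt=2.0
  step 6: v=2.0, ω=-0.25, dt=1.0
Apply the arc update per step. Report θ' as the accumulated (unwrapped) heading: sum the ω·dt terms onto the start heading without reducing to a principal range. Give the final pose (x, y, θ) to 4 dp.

step 1: θ'=3.3916 (R=8.0000) → pose (-0.9792, 0.7513, 3.3916)
step 2: θ'=3.0166 (R=-0.6667) → pose (-1.2273, 0.7358, 3.0166)
step 3: θ'=3.2666 (R=5.0000) → pose (-2.4740, 0.7358, 3.2666)
step 4: θ'=4.3916 (R=-0.6667) → pose (-1.9245, 1.1870, 4.3916)
step 5: θ'=2.3916 (R=0.2500) → pose (-1.5168, 1.2911, 2.3916)
step 6: θ'=2.1416 (R=-8.0000) → pose (-2.7955, 2.8222, 2.1416)

(-2.7955, 2.8222, 2.1416)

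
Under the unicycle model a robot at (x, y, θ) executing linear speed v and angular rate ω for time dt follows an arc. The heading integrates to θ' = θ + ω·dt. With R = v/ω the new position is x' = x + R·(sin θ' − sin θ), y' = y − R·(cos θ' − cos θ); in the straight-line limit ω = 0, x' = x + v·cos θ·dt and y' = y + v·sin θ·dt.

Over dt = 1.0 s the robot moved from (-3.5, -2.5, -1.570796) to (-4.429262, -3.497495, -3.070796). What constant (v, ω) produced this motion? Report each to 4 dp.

v = 1.5000, ω = -1.5000

Δθ = -3.070796 − -1.570796 = -1.500000
ω = Δθ/dt = -1.500000/1.0 = -1.5000
R = −Δy/(cos θ' − cos θ) = -1.0000
v = R·ω = -1.0000·-1.5000 = 1.5000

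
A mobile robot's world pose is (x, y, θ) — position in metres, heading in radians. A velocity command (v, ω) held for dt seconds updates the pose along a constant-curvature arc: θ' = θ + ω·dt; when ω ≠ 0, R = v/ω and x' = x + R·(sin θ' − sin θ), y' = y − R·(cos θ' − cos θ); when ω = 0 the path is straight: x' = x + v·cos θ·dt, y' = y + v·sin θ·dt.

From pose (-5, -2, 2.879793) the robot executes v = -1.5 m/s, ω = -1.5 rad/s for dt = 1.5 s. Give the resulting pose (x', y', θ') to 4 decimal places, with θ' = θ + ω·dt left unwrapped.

(-4.6698, -3.7741, 0.6298)

θ' = 2.8798 + -1.5·1.5 = 0.6298
R = v/ω = -1.5/-1.5 = 1.0000
x' = -5 + 1.0000·(sin 0.6298 − sin 2.8798) = -4.6698
y' = -2 − 1.0000·(cos 0.6298 − cos 2.8798) = -3.7741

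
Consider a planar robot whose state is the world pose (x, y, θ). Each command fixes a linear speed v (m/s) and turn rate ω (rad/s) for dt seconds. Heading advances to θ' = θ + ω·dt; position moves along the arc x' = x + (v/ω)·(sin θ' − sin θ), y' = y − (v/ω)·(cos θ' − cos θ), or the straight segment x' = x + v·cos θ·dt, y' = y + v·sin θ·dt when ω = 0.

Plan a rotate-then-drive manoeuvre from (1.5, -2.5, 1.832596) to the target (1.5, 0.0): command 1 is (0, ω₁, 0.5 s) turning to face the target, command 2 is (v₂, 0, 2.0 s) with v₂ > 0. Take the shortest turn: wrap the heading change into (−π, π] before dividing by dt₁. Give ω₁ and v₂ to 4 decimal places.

heading to target = atan2(0−-2.5, 1.5−1.5) = 1.5708
Δθ = wrap(1.5708 − 1.8326) = -0.2618; ω₁ = Δθ/dt₁ = -0.5236
distance = √((1.5−1.5)² + (0−-2.5)²) = 2.5000; v₂ = distance/dt₂ = 1.2500

ω₁ = -0.5236, v₂ = 1.2500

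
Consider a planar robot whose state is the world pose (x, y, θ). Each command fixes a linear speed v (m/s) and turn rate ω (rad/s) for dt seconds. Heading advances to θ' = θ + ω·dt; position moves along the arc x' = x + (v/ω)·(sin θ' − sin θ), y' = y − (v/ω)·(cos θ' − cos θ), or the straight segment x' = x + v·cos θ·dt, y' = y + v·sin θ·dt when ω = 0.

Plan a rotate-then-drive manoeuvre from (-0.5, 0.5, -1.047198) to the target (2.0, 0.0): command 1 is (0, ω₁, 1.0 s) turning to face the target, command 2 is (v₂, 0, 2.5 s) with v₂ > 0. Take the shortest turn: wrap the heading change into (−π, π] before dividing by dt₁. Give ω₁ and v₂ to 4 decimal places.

heading to target = atan2(0−0.5, 2−-0.5) = -0.1974
Δθ = wrap(-0.1974 − -1.0472) = 0.8498; ω₁ = Δθ/dt₁ = 0.8498
distance = √((2−-0.5)² + (0−0.5)²) = 2.5495; v₂ = distance/dt₂ = 1.0198

ω₁ = 0.8498, v₂ = 1.0198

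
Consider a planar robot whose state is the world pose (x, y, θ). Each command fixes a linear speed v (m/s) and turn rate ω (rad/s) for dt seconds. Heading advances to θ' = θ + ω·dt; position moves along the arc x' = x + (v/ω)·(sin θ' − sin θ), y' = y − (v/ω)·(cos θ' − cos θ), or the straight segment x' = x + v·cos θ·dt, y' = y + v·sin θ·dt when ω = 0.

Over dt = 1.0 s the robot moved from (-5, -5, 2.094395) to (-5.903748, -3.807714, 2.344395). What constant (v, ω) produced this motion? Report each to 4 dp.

v = 1.5000, ω = 0.2500

Δθ = 2.344395 − 2.094395 = 0.250000
ω = Δθ/dt = 0.250000/1.0 = 0.2500
R = −Δy/(cos θ' − cos θ) = 6.0000
v = R·ω = 6.0000·0.2500 = 1.5000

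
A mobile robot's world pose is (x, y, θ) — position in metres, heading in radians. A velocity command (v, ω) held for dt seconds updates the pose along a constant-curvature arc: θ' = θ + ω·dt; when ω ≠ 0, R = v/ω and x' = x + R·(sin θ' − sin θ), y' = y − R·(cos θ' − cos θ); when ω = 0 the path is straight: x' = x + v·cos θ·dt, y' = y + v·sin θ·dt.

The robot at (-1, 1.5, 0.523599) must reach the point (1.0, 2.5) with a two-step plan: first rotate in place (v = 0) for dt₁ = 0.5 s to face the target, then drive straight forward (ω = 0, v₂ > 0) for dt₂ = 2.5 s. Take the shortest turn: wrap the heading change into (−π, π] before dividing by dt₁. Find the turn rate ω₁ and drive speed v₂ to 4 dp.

ω₁ = -0.1199, v₂ = 0.8944

heading to target = atan2(2.5−1.5, 1−-1) = 0.4636
Δθ = wrap(0.4636 − 0.5236) = -0.0600; ω₁ = Δθ/dt₁ = -0.1199
distance = √((1−-1)² + (2.5−1.5)²) = 2.2361; v₂ = distance/dt₂ = 0.8944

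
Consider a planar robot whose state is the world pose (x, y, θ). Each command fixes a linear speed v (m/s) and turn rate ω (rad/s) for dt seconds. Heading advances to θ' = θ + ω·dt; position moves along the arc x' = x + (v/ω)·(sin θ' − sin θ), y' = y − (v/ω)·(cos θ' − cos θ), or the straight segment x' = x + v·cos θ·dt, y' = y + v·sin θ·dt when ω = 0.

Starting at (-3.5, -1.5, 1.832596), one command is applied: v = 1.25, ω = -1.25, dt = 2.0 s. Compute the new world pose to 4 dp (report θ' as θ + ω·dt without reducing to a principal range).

θ' = 1.8326 + -1.25·2.0 = -0.6674
R = v/ω = 1.25/-1.25 = -1.0000
x' = -3.5 + -1.0000·(sin -0.6674 − sin 1.8326) = -1.9151
y' = -1.5 − -1.0000·(cos -0.6674 − cos 1.8326) = -0.4557

(-1.9151, -0.4557, -0.6674)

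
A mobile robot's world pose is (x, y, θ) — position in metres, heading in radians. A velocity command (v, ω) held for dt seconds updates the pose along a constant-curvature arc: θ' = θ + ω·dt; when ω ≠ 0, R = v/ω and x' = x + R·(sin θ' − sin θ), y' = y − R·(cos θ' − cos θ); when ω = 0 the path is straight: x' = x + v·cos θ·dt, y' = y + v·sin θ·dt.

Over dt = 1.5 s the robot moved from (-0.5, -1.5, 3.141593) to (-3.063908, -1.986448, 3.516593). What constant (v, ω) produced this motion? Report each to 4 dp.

v = 1.7500, ω = 0.2500

Δθ = 3.516593 − 3.141593 = 0.375000
ω = Δθ/dt = 0.375000/1.5 = 0.2500
R = Δx/(sin θ' − sin θ) = 7.0000
v = R·ω = 7.0000·0.2500 = 1.7500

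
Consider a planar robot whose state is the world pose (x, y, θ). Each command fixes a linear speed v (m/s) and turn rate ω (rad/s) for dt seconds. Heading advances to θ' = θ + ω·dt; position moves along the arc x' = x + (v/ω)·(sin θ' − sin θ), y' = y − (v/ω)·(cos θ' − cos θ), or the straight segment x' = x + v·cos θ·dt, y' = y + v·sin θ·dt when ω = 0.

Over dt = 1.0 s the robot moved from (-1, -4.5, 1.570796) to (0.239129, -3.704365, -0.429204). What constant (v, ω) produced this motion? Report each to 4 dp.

Δθ = -0.429204 − 1.570796 = -2.000000
ω = Δθ/dt = -2.000000/1.0 = -2.0000
R = Δx/(sin θ' − sin θ) = -0.8750
v = R·ω = -0.8750·-2.0000 = 1.7500

v = 1.7500, ω = -2.0000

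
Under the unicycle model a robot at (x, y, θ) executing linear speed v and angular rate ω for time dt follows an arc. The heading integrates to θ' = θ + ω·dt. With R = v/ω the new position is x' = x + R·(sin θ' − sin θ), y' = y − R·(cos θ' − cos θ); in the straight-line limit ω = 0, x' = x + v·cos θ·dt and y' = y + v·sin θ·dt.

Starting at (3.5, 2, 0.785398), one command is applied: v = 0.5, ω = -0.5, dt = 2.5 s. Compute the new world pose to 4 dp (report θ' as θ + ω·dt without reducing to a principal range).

(4.6552, 2.1869, -0.4646)

θ' = 0.7854 + -0.5·2.5 = -0.4646
R = v/ω = 0.5/-0.5 = -1.0000
x' = 3.5 + -1.0000·(sin -0.4646 − sin 0.7854) = 4.6552
y' = 2 − -1.0000·(cos -0.4646 − cos 0.7854) = 2.1869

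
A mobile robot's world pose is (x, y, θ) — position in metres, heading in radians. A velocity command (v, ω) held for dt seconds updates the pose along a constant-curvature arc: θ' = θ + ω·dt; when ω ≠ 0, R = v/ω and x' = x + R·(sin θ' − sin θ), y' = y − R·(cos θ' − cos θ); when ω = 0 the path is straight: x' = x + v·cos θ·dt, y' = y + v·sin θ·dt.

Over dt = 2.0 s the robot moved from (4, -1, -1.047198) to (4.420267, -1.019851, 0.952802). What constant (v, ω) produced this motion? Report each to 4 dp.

v = 0.2500, ω = 1.0000

Δθ = 0.952802 − -1.047198 = 2.000000
ω = Δθ/dt = 2.000000/2.0 = 1.0000
R = Δx/(sin θ' − sin θ) = 0.2500
v = R·ω = 0.2500·1.0000 = 0.2500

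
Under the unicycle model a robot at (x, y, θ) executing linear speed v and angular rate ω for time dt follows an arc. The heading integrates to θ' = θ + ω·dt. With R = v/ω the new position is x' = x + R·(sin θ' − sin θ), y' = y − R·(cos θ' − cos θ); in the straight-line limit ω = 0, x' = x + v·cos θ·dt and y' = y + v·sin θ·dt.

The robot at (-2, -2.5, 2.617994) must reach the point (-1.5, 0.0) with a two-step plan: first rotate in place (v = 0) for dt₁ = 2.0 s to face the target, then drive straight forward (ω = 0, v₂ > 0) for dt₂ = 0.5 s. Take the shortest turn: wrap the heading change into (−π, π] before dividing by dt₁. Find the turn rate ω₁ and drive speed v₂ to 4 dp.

heading to target = atan2(0−-2.5, -1.5−-2) = 1.3734
Δθ = wrap(1.3734 − 2.6180) = -1.2446; ω₁ = Δθ/dt₁ = -0.6223
distance = √((-1.5−-2)² + (0−-2.5)²) = 2.5495; v₂ = distance/dt₂ = 5.0990

ω₁ = -0.6223, v₂ = 5.0990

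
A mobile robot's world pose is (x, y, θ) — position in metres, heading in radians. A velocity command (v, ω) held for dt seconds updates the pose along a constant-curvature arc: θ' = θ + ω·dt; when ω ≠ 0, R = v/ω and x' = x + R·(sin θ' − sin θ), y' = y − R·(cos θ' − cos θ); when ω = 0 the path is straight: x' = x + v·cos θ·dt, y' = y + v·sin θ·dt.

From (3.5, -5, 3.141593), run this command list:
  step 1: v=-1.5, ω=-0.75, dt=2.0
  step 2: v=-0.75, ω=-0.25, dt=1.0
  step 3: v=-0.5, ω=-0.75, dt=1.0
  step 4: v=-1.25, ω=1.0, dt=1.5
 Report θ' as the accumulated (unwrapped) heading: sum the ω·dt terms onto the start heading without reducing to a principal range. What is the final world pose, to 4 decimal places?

step 1: θ'=1.6416 (R=2.0000) → pose (5.4950, -6.8585, 1.6416)
step 2: θ'=1.3916 (R=3.0000) → pose (5.4545, -7.6055, 1.3916)
step 3: θ'=0.6416 (R=0.6667) → pose (5.1975, -8.0207, 0.6416)
step 4: θ'=2.1416 (R=-1.2500) → pose (4.8937, -9.6975, 2.1416)

(4.8937, -9.6975, 2.1416)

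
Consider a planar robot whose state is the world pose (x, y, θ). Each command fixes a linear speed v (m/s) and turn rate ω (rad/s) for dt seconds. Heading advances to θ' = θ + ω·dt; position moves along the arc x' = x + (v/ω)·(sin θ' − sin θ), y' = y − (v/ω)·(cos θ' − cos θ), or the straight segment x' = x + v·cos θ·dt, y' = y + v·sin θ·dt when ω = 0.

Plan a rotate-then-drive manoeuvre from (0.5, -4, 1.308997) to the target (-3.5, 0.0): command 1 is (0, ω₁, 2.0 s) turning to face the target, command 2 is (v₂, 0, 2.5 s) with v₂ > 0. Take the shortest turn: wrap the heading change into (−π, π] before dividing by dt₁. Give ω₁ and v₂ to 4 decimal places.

heading to target = atan2(0−-4, -3.5−0.5) = 2.3562
Δθ = wrap(2.3562 − 1.3090) = 1.0472; ω₁ = Δθ/dt₁ = 0.5236
distance = √((-3.5−0.5)² + (0−-4)²) = 5.6569; v₂ = distance/dt₂ = 2.2627

ω₁ = 0.5236, v₂ = 2.2627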